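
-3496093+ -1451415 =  - 4947508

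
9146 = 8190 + 956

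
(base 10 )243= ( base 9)300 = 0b11110011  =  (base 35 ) 6x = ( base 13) 159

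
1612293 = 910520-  -701773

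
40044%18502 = 3040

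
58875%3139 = 2373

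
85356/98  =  870  +  48/49 = 870.98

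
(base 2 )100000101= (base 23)b8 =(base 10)261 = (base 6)1113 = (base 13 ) 171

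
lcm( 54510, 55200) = 4360800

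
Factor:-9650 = -2^1*5^2 * 193^1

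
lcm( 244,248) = 15128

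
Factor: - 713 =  - 23^1 * 31^1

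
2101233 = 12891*163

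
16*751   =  12016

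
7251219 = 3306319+3944900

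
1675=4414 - 2739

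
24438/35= 698 + 8/35 = 698.23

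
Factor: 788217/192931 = 3^1*192931^( - 1 ) * 262739^1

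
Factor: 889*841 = 747649 =7^1*29^2 * 127^1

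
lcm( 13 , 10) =130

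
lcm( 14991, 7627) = 434739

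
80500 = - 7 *( - 11500) 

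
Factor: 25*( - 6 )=-150 = - 2^1*3^1*5^2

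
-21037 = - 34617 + 13580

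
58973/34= 3469/2 =1734.50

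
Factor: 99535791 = 3^1*523^1*63439^1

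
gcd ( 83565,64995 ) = 9285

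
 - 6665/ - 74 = 90 + 5/74 = 90.07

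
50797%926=793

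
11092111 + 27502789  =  38594900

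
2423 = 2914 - 491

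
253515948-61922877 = 191593071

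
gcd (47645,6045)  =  65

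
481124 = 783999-302875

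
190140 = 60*3169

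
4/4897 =4/4897 = 0.00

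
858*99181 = 85097298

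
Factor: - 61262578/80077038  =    -  30631289/40038519= - 3^ ( - 1 )*13^1*17^( - 1) *89^( - 1) * 109^1*8821^( - 1 )*21617^1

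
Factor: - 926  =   - 2^1 * 463^1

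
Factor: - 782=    - 2^1*17^1*23^1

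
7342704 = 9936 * 739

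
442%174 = 94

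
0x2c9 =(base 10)713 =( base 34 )KX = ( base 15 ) 328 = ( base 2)1011001001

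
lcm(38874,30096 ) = 932976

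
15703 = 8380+7323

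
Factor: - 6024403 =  - 7^2*11^1*11177^1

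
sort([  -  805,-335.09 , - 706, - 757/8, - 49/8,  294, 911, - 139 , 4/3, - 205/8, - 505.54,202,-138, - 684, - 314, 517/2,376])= [ - 805, -706, - 684, - 505.54, - 335.09,-314, - 139,  -  138,  -  757/8 , - 205/8, - 49/8,  4/3,202,517/2 , 294,376,911] 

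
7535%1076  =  3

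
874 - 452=422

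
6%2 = 0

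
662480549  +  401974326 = 1064454875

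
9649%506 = 35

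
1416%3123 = 1416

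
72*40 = 2880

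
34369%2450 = 69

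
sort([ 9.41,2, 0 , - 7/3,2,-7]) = [  -  7,  -  7/3,  0, 2 , 2,9.41 ]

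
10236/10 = 1023 + 3/5 = 1023.60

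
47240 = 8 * 5905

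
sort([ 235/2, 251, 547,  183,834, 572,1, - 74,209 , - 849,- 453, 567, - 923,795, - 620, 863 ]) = [ - 923, - 849, - 620, - 453,-74,  1 , 235/2, 183,209, 251, 547,567, 572,795, 834,863 ]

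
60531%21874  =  16783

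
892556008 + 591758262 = 1484314270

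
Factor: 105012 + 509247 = 614259 = 3^2*131^1*521^1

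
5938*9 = 53442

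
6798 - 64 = 6734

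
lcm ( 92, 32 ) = 736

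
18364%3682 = 3636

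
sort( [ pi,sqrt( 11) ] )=[ pi, sqrt( 11 )]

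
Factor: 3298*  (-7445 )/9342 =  - 3^( - 3 )*5^1*17^1*97^1*173^ ( - 1)*1489^1=- 12276805/4671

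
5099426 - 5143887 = -44461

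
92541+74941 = 167482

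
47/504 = 47/504=0.09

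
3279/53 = 61  +  46/53 = 61.87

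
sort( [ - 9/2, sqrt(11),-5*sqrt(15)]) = [ -5*sqrt( 15 ), - 9/2, sqrt( 11)]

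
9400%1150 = 200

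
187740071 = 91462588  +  96277483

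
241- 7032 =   -  6791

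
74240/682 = 37120/341 = 108.86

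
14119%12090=2029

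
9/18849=3/6283=0.00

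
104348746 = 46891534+57457212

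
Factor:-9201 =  - 3^1*3067^1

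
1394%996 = 398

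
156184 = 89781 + 66403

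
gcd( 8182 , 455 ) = 1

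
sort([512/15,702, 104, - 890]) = [ - 890, 512/15,104,  702 ]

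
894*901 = 805494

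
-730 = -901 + 171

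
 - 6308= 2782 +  - 9090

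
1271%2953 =1271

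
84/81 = 1 + 1/27 = 1.04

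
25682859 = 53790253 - 28107394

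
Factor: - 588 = - 2^2*3^1*7^2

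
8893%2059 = 657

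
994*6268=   6230392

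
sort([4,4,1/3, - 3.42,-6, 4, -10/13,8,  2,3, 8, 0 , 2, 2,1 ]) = [ -6,-3.42, - 10/13, 0,1/3,1, 2, 2, 2,3, 4,4,  4, 8, 8 ] 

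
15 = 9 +6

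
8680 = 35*248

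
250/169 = 1 + 81/169 = 1.48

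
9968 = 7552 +2416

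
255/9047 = 255/9047  =  0.03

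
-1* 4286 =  - 4286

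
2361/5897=2361/5897=0.40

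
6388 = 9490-3102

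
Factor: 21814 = 2^1*13^1*839^1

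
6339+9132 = 15471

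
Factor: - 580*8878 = -2^3*5^1 *23^1*29^1*193^1 = -5149240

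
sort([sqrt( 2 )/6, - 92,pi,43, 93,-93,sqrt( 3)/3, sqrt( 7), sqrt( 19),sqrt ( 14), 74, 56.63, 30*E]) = [-93, - 92 , sqrt( 2)/6,sqrt( 3 )/3, sqrt( 7 ),pi,sqrt( 14),sqrt( 19),43,56.63, 74,30*E, 93 ]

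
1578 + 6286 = 7864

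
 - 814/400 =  - 407/200 = -2.04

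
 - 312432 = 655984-968416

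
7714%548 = 42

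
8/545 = 8/545 = 0.01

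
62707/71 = 883 +14/71 = 883.20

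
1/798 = 1/798=0.00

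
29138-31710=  - 2572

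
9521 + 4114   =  13635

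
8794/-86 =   -  103+ 32/43 = - 102.26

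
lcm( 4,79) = 316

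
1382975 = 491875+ 891100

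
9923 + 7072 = 16995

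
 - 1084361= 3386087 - 4470448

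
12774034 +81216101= 93990135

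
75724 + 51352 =127076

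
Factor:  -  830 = - 2^1 * 5^1 * 83^1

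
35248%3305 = 2198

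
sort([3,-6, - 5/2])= [-6,-5/2,3]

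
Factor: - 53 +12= - 41 = -  41^1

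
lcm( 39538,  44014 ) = 2332742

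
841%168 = 1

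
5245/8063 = 5245/8063  =  0.65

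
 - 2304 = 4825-7129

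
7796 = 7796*1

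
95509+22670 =118179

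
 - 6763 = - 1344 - 5419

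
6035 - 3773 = 2262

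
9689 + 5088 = 14777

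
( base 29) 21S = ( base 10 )1739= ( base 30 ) 1RT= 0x6CB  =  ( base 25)2je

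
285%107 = 71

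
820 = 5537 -4717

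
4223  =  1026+3197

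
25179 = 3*8393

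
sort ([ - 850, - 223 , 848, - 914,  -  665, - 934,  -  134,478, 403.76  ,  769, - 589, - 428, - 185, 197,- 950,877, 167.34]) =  [ - 950, - 934, - 914, - 850,-665, - 589, - 428, - 223, - 185, - 134, 167.34, 197, 403.76, 478,769,848, 877]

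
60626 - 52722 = 7904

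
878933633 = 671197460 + 207736173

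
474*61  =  28914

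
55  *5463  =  300465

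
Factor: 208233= 3^2*17^1 * 1361^1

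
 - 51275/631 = - 82 + 467/631 = - 81.26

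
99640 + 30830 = 130470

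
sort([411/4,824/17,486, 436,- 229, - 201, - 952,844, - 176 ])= [ - 952, - 229, - 201,-176, 824/17, 411/4, 436 , 486, 844] 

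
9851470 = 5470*1801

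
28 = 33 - 5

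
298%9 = 1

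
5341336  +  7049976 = 12391312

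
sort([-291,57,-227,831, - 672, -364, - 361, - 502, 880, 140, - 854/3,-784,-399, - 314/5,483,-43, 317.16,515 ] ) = [ - 784 , - 672, - 502, - 399, -364, - 361 , - 291,-854/3, - 227, - 314/5,-43,57 , 140, 317.16, 483 , 515,831,880] 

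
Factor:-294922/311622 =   -  883/933 = - 3^( - 1)*311^(- 1)*883^1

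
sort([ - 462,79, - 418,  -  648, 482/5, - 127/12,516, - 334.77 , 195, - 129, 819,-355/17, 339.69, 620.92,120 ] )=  [  -  648,-462, - 418,-334.77, - 129,- 355/17, - 127/12, 79, 482/5, 120,195,339.69,516,620.92, 819 ] 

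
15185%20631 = 15185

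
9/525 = 3/175 = 0.02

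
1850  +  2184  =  4034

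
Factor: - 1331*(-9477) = 3^6*11^3*13^1 = 12613887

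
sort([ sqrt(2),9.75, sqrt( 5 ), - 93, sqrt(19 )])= [-93, sqrt(2), sqrt( 5),sqrt( 19),9.75] 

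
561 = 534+27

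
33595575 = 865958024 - 832362449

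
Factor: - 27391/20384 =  - 2^( - 5)*43^1 = - 43/32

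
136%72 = 64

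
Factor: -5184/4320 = - 2^1*3^1 * 5^( - 1 )= - 6/5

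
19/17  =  1+2/17 = 1.12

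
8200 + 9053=17253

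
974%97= 4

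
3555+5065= 8620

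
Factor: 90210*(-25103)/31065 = - 2^1*13^1  *  19^(-1)*31^1*97^1*109^( - 1)*1931^1=- 150969442/2071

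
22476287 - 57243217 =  - 34766930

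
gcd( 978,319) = 1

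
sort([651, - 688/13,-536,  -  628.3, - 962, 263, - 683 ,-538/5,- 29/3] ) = [ - 962, - 683,  -  628.3,- 536,  -  538/5 , - 688/13, - 29/3, 263,651 ] 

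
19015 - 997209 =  - 978194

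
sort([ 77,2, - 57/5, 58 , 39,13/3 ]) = [  -  57/5 , 2, 13/3, 39,58,77]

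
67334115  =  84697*795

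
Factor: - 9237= - 3^1*3079^1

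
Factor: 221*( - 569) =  - 13^1* 17^1*569^1 = - 125749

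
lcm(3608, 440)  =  18040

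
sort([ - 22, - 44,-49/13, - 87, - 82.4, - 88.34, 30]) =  [ - 88.34, - 87, - 82.4, - 44, - 22, - 49/13, 30]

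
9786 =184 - -9602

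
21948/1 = 21948=21948.00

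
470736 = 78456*6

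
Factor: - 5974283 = -7^1 * 239^1*3571^1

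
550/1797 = 550/1797 = 0.31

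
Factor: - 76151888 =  - 2^4*4759493^1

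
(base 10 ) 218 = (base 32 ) 6Q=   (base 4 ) 3122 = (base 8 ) 332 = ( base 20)AI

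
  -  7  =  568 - 575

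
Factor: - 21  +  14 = -7 = - 7^1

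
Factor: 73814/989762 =13^1*17^1*167^1*191^ ( - 1 )*2591^( - 1) = 36907/494881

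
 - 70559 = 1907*( - 37)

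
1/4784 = 1/4784 = 0.00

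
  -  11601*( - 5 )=58005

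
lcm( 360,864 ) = 4320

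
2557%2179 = 378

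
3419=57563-54144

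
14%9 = 5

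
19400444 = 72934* 266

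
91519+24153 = 115672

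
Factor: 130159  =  73^1 * 1783^1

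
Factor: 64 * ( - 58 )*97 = -2^7*29^1*97^1 = -360064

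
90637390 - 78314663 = 12322727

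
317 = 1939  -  1622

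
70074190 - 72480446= - 2406256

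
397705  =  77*5165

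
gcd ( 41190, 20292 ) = 6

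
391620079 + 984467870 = 1376087949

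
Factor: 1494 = 2^1*3^2*83^1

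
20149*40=805960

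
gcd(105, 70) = 35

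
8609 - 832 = 7777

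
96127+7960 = 104087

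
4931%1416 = 683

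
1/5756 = 1/5756= 0.00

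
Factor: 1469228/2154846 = 2^1*3^( - 1)*83^(-1)*4327^( - 1 )*367307^1 = 734614/1077423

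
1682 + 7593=9275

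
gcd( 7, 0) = 7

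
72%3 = 0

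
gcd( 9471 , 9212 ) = 7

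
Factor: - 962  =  -2^1*13^1*37^1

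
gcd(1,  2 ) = 1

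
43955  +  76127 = 120082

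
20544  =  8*2568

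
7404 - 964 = 6440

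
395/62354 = 395/62354 = 0.01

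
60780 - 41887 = 18893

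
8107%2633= 208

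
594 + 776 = 1370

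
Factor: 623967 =3^1 * 23^1*9043^1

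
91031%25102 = 15725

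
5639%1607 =818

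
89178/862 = 103 + 196/431 =103.45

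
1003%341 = 321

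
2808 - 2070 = 738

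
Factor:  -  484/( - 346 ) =2^1*11^2*173^( - 1 ) = 242/173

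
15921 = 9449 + 6472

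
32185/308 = 104 + 153/308 = 104.50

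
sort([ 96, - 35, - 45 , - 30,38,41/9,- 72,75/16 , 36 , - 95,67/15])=[  -  95, - 72, -45, - 35 , - 30, 67/15,41/9, 75/16,36,38 , 96]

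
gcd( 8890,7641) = 1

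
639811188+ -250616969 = 389194219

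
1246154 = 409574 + 836580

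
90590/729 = 124 + 194/729 = 124.27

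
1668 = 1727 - 59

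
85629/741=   28543/247= 115.56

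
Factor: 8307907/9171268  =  2^( - 2)*31^1 *79^( - 1 )*263^1 * 1019^1*29023^( - 1 )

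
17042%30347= 17042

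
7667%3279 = 1109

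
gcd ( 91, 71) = 1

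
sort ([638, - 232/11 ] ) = [ - 232/11, 638 ]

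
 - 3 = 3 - 6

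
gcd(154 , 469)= 7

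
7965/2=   3982 + 1/2 = 3982.50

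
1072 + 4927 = 5999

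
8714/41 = 212+22/41 = 212.54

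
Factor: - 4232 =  - 2^3*23^2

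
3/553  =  3/553 = 0.01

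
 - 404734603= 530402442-935137045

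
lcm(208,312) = 624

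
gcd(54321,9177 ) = 57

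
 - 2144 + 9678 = 7534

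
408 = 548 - 140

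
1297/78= 16+49/78  =  16.63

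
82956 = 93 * 892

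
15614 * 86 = 1342804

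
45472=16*2842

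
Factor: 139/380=2^ ( - 2)*5^( - 1)*19^( - 1 ) * 139^1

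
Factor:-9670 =-2^1*5^1*967^1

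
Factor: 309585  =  3^1*5^1*20639^1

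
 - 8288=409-8697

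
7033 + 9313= 16346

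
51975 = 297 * 175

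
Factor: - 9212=  -  2^2*7^2*47^1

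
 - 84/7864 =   -  1 + 1945/1966 =- 0.01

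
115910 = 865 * 134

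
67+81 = 148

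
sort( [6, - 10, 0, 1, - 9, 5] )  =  [ - 10 , - 9, 0,  1,  5, 6] 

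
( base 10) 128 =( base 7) 242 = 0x80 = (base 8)200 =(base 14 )92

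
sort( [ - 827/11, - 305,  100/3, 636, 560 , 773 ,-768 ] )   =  [-768, - 305,-827/11, 100/3, 560, 636, 773 ]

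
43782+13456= 57238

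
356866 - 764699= - 407833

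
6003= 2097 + 3906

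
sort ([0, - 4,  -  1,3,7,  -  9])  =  [ - 9, - 4, - 1,0, 3,7]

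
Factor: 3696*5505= 20346480= 2^4 * 3^2*5^1 * 7^1 * 11^1*367^1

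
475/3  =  158 + 1/3 = 158.33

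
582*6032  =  3510624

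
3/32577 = 1/10859=0.00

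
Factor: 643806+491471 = 11^1*13^1*17^1*467^1 =1135277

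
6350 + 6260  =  12610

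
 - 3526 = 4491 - 8017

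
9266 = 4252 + 5014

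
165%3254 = 165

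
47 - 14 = 33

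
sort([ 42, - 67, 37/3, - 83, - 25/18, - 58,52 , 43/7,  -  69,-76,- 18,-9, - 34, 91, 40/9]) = [-83, -76, - 69,-67, - 58,-34  , - 18, - 9, - 25/18, 40/9, 43/7, 37/3,42, 52, 91 ] 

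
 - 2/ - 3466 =1/1733  =  0.00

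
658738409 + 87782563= 746520972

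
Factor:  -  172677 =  - 3^1*57559^1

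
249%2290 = 249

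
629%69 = 8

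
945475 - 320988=624487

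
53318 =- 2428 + 55746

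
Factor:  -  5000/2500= -2^1 = - 2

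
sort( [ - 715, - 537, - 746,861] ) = [ - 746, - 715,-537, 861 ]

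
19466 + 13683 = 33149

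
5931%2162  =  1607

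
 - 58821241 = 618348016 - 677169257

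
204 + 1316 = 1520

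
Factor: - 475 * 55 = -5^3*11^1*19^1 = - 26125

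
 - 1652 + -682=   -  2334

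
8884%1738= 194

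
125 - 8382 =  - 8257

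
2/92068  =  1/46034= 0.00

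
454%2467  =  454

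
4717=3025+1692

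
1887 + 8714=10601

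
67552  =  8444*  8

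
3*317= 951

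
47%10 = 7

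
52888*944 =49926272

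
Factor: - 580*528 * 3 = - 2^6*  3^2*5^1*11^1* 29^1 =- 918720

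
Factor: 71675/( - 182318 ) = -2^( - 1)*5^2 *47^1 *61^1*91159^(  -  1) 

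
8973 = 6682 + 2291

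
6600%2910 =780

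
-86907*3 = - 260721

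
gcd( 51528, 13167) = 57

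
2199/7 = 2199/7 = 314.14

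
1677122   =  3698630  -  2021508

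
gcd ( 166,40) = 2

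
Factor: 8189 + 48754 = 3^4*19^1*37^1 = 56943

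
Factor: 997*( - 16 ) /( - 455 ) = 2^4*5^( - 1) *7^(  -  1 )*13^( - 1)*997^1 = 15952/455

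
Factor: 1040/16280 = 26/407= 2^1 * 11^(-1)*13^1*37^( - 1 )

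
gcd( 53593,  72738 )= 1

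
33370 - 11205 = 22165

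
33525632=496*67592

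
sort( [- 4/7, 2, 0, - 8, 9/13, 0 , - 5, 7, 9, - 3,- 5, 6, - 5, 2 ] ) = [ - 8, - 5, - 5, - 5,-3,- 4/7,0,0, 9/13,2,2, 6, 7,9]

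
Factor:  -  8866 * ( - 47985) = 425435010 = 2^1*3^1*5^1*7^1*11^1*13^1*31^1*457^1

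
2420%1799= 621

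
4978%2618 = 2360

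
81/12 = 27/4 = 6.75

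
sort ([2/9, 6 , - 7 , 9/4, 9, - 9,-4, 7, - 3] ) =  [ - 9, - 7,  -  4, - 3, 2/9,  9/4,  6, 7, 9]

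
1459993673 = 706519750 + 753473923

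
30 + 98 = 128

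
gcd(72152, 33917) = 1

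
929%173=64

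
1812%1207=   605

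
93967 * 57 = 5356119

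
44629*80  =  3570320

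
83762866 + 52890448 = 136653314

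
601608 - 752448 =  - 150840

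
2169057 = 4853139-2684082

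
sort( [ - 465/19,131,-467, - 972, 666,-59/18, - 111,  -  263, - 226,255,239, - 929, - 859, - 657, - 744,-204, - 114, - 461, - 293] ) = [ - 972, - 929, - 859, - 744, - 657, - 467 ,-461, - 293, - 263, - 226, - 204, - 114, - 111, - 465/19, - 59/18,131, 239, 255,666]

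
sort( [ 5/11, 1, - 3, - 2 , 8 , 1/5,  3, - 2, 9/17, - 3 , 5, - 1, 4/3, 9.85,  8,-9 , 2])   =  [ - 9, - 3, - 3, - 2, - 2, - 1 , 1/5, 5/11 , 9/17,1,  4/3,2,3,5, 8, 8, 9.85]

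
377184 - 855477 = -478293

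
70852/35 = 2024 + 12/35 = 2024.34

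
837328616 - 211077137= 626251479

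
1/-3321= - 1 + 3320/3321 = -0.00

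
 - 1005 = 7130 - 8135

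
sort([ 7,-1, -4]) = [-4, - 1 , 7 ]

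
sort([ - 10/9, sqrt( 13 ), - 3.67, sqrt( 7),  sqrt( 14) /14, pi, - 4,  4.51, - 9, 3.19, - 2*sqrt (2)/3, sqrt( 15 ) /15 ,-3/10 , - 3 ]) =[ - 9, - 4,-3.67, - 3, - 10/9, - 2* sqrt( 2 )/3,-3/10,sqrt( 15)/15 , sqrt( 14) /14,  sqrt( 7), pi,  3.19,sqrt( 13),4.51 ]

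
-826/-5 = 826/5 = 165.20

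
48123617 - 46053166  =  2070451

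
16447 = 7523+8924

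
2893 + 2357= 5250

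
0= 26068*0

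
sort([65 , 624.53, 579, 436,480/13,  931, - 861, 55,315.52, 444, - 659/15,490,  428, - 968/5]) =[ - 861,-968/5, - 659/15,480/13,55,  65,315.52,428 , 436,444,490,579, 624.53,931 ]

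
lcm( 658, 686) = 32242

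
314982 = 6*52497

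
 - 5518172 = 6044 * (  -  913) 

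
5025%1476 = 597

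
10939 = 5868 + 5071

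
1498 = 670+828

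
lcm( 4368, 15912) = 222768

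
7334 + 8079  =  15413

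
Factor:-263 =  - 263^1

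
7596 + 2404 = 10000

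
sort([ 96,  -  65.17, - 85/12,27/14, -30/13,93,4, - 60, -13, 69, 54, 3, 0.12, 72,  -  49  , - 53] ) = [-65.17, - 60, - 53,-49, - 13,-85/12, - 30/13, 0.12, 27/14, 3, 4 , 54 , 69, 72, 93, 96]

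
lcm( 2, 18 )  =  18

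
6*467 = 2802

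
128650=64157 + 64493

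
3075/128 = 24+3/128 =24.02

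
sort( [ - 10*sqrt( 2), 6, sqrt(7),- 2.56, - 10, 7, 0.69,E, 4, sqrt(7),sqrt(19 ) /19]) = [  -  10*sqrt(2 ), - 10 , - 2.56, sqrt( 19)/19, 0.69,sqrt(7 ),  sqrt(7 ), E, 4, 6 , 7]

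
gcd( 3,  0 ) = 3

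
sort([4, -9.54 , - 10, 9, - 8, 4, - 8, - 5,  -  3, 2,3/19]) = [ - 10,  -  9.54, - 8,-8, - 5 ,  -  3, 3/19,2, 4, 4,  9] 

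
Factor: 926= 2^1 * 463^1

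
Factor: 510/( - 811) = - 2^1*3^1*5^1*17^1*811^ ( - 1)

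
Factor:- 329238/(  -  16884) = 2^(  -  1)*  3^1*13^1 = 39/2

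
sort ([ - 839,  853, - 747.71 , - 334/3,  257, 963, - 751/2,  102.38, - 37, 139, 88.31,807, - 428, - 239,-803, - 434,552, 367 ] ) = [ - 839, - 803, - 747.71, - 434,-428, - 751/2,-239, - 334/3 , - 37, 88.31,102.38,139, 257, 367, 552, 807, 853, 963 ] 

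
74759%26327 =22105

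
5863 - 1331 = 4532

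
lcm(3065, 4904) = 24520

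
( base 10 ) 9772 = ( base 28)CD0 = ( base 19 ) 1816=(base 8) 23054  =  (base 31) a57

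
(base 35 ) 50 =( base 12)127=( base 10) 175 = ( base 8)257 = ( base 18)9D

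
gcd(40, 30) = 10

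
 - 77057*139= - 10710923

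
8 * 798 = 6384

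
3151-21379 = -18228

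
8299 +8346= 16645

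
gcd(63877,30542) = 1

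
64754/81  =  64754/81 = 799.43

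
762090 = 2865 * 266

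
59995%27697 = 4601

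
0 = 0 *54656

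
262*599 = 156938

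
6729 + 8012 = 14741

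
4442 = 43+4399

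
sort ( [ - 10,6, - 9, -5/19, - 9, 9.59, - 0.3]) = [ - 10, - 9, - 9, - 0.3 , - 5/19,6, 9.59 ] 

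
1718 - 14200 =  - 12482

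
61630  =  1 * 61630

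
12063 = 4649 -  - 7414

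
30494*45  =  1372230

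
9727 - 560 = 9167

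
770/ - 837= - 770/837 = - 0.92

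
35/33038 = 35/33038 = 0.00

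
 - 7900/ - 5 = 1580  +  0/1=1580.00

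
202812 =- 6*(  -  33802)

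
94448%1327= 231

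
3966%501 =459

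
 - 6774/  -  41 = 165 + 9/41 = 165.22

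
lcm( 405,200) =16200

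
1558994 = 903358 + 655636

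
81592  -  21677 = 59915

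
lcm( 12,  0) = 0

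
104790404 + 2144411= 106934815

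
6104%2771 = 562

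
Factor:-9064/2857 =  - 2^3*11^1*103^1*2857^( - 1)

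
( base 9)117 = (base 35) 2r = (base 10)97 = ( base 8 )141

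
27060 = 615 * 44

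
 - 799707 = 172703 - 972410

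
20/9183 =20/9183 = 0.00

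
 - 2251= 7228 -9479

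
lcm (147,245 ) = 735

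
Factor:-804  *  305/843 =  - 2^2*5^1*61^1*67^1*281^( - 1)=- 81740/281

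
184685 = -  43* (  -  4295) 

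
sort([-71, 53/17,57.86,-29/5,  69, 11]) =[-71 , - 29/5, 53/17, 11,57.86 , 69 ] 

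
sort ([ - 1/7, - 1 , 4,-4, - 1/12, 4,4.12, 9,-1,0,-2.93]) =[-4, - 2.93,-1, - 1 ,-1/7, - 1/12, 0,4, 4, 4.12,9 ]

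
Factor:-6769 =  - 7^1*967^1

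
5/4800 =1/960 = 0.00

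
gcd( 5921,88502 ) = 1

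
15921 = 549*29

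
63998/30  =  2133 + 4/15= 2133.27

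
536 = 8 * 67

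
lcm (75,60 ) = 300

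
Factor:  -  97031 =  - 11^1*8821^1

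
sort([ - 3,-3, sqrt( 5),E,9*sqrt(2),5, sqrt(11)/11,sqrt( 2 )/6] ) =[ - 3, - 3 , sqrt( 2 ) /6, sqrt(11 )/11,sqrt( 5),  E , 5, 9*sqrt( 2)]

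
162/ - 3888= - 1+ 23/24 = - 0.04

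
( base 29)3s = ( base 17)6d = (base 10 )115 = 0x73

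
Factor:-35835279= -3^1 * 11945093^1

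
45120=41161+3959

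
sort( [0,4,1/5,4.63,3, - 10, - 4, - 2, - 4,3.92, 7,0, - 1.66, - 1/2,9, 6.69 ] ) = [  -  10, - 4,-4, - 2, - 1.66, - 1/2, 0 , 0,1/5 , 3,  3.92,4,4.63,6.69,7,9 ]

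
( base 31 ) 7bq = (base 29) 8ci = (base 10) 7094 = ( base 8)15666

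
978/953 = 1 + 25/953 = 1.03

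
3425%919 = 668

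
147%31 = 23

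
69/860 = 69/860 = 0.08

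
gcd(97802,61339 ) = 1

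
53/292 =53/292 = 0.18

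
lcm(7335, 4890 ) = 14670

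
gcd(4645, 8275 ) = 5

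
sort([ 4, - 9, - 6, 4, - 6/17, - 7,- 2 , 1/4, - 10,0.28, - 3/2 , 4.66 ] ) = [-10, - 9, - 7, - 6, -2, - 3/2,- 6/17,1/4,0.28,  4 , 4, 4.66 ]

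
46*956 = 43976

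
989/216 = 4 + 125/216 = 4.58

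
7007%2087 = 746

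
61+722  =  783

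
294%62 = 46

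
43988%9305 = 6768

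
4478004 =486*9214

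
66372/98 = 677 + 13/49= 677.27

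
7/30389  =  7/30389=0.00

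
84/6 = 14 = 14.00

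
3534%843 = 162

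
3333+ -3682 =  - 349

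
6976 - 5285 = 1691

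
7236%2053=1077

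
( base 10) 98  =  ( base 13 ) 77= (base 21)4E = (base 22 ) 4A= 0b1100010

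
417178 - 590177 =-172999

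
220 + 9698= 9918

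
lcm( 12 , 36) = 36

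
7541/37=7541/37=203.81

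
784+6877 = 7661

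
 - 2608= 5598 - 8206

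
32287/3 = 32287/3 = 10762.33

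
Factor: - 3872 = - 2^5*11^2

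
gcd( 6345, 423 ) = 423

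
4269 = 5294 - 1025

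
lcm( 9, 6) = 18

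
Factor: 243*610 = 148230 = 2^1*3^5*5^1*61^1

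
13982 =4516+9466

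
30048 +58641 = 88689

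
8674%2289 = 1807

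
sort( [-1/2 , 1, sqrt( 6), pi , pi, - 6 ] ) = [ - 6,-1/2,1 , sqrt( 6 ), pi,pi] 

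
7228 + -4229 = 2999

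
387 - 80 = 307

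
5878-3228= 2650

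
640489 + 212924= 853413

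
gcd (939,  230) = 1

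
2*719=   1438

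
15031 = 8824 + 6207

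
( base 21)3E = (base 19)41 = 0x4d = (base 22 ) 3b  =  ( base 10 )77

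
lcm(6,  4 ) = 12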